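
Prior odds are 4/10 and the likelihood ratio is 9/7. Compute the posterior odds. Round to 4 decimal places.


Posterior odds = prior odds * likelihood ratio
= (4/10) * (9/7)
= 36 / 70
= 0.5143

0.5143


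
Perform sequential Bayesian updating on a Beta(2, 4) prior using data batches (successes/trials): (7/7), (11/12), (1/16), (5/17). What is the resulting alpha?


Accumulate successes: 24
Posterior alpha = prior alpha + sum of successes
= 2 + 24 = 26

26


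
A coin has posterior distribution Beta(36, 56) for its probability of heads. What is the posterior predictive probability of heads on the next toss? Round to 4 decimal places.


Posterior predictive = E[theta] = alpha/(alpha+beta)
= 36/92
= 0.3913

0.3913


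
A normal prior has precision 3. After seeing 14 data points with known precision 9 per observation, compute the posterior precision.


In the conjugate normal model, precisions add:
tau_posterior = tau_prior + n * tau_data
= 3 + 14*9 = 129

129


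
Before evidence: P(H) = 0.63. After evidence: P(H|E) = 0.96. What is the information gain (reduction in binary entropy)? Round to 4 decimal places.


Prior entropy = 0.9507
Posterior entropy = 0.2423
Information gain = 0.9507 - 0.2423 = 0.7084

0.7084


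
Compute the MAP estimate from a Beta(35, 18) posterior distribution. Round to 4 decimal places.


MAP = mode of Beta distribution
= (alpha - 1)/(alpha + beta - 2)
= (35-1)/(35+18-2)
= 34/51 = 0.6667

0.6667


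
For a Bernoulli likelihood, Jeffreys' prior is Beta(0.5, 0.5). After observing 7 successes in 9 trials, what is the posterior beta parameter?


Jeffreys' prior for Bernoulli is Beta(0.5, 0.5).
Posterior is Beta(0.5 + k, 0.5 + n - k).
Posterior beta = 0.5 + (n - k) = 0.5 + 2 = 2.5

2.5


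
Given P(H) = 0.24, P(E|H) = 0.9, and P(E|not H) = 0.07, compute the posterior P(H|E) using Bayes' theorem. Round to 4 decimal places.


By Bayes' theorem: P(H|E) = P(E|H)*P(H) / P(E)
P(E) = P(E|H)*P(H) + P(E|not H)*P(not H)
P(E) = 0.9*0.24 + 0.07*0.76 = 0.2692
P(H|E) = 0.9*0.24 / 0.2692 = 0.8024

0.8024


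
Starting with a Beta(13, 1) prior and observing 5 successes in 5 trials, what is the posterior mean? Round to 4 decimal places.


Posterior parameters: alpha = 13 + 5 = 18
beta = 1 + 0 = 1
Posterior mean = alpha / (alpha + beta) = 18 / 19
= 0.9474

0.9474


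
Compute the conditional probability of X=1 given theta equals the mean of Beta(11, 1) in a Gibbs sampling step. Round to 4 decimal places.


Mean of Beta(11, 1) = 0.9167
P(X=1 | theta=0.9167) = 0.9167

0.9167


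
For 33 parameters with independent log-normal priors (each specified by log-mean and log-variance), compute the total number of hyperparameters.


A log-normal prior has 2 hyperparameters per parameter.
Total = 33 * 2 = 66

66


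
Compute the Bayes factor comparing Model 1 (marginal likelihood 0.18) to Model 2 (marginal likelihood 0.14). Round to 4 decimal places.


BF12 = marginal likelihood of M1 / marginal likelihood of M2
= 0.18/0.14
= 1.2857

1.2857


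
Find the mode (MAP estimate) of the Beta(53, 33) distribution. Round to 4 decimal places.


For Beta(a,b) with a,b > 1:
Mode = (a-1)/(a+b-2) = (53-1)/(86-2)
= 52/84 = 0.619

0.619


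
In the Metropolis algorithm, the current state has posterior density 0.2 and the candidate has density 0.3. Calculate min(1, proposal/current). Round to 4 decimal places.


Ratio = 0.3/0.2 = 1.5
Acceptance probability = min(1, 1.5)
= 1.0

1.0


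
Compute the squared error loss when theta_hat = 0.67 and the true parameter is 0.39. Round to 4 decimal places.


L = (theta_hat - theta_true)^2
= (0.67 - 0.39)^2
= 0.28^2 = 0.0784

0.0784


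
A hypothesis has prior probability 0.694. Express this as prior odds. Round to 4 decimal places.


Odds = P(H) / P(not H) = 0.694 / 0.306
= 2.268

2.268


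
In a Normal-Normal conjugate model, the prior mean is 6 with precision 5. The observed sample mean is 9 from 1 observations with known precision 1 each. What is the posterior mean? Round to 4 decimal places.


Posterior precision = tau0 + n*tau = 5 + 1*1 = 6
Posterior mean = (tau0*mu0 + n*tau*xbar) / posterior_precision
= (5*6 + 1*1*9) / 6
= 39 / 6 = 6.5

6.5


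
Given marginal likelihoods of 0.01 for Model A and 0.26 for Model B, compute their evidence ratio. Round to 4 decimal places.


Ratio = ML(A) / ML(B) = 0.01/0.26
= 0.0385

0.0385


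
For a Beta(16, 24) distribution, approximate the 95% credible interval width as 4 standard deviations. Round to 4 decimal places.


Variance of Beta(a,b) = ab / ((a+b)^2 * (a+b+1))
= 16*24 / ((40)^2 * 41)
= 0.0059
SD = sqrt(0.0059) = 0.0765
Width = 4 * SD = 0.306

0.306


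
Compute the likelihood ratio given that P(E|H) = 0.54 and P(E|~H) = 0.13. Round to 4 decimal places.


LR = P(E|H) / P(E|~H)
= 0.54 / 0.13 = 4.1538

4.1538


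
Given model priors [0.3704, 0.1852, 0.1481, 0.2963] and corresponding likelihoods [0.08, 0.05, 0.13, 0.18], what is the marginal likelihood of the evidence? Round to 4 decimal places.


P(E) = sum_i P(M_i) P(E|M_i)
= 0.0296 + 0.0093 + 0.0193 + 0.0533
= 0.1115

0.1115


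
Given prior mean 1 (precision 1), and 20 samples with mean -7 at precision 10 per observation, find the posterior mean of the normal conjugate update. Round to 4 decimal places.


The posterior mean is a precision-weighted average of prior and data.
Post. prec. = 1 + 200 = 201
Post. mean = (1 + -1400)/201 = -1399/201 = -6.9602

-6.9602


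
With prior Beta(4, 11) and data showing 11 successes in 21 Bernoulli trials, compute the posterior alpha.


Conjugate update: alpha_posterior = alpha_prior + k
= 4 + 11 = 15

15


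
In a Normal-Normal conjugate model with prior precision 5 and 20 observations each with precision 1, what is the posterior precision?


Posterior precision = prior precision + n * observation precision
= 5 + 20 * 1
= 5 + 20 = 25

25


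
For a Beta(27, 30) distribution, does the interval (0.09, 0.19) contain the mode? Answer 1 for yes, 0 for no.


Mode of Beta(a,b) = (a-1)/(a+b-2)
= (27-1)/(27+30-2) = 0.4727
Check: 0.09 <= 0.4727 <= 0.19?
Result: 0

0


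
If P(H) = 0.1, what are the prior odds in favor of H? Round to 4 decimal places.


Prior odds = P(H) / (1 - P(H))
= 0.1 / 0.9
= 0.1111

0.1111


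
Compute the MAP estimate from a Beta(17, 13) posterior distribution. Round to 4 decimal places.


MAP = mode of Beta distribution
= (alpha - 1)/(alpha + beta - 2)
= (17-1)/(17+13-2)
= 16/28 = 0.5714

0.5714


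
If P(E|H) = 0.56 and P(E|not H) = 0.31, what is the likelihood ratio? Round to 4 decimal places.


Likelihood ratio = P(E|H) / P(E|not H)
= 0.56 / 0.31
= 1.8065

1.8065


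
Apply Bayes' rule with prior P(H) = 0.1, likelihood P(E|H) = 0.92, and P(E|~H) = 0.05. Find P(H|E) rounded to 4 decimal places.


Step 1: Compute marginal P(E) = P(E|H)P(H) + P(E|~H)P(~H)
= 0.92*0.1 + 0.05*0.9 = 0.137
Step 2: P(H|E) = P(E|H)P(H)/P(E) = 0.092/0.137
= 0.6715

0.6715


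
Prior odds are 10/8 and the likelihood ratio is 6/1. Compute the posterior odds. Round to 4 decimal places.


Posterior odds = prior odds * likelihood ratio
= (10/8) * (6/1)
= 60 / 8
= 7.5

7.5


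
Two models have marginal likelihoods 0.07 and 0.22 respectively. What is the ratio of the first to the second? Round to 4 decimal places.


Evidence ratio = 0.07 / 0.22
= 0.3182

0.3182


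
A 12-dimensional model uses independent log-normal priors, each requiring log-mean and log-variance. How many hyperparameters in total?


Per parameter: 2 (log-mean and log-variance).
Total = 12 * 2 = 24

24


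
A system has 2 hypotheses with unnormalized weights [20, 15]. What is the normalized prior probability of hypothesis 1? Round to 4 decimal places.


The normalized prior is the weight divided by the total.
Total weight = 35
P(H1) = 20 / 35 = 0.5714

0.5714


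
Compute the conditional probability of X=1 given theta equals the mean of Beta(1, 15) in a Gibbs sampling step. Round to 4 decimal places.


Mean of Beta(1, 15) = 0.0625
P(X=1 | theta=0.0625) = 0.0625

0.0625


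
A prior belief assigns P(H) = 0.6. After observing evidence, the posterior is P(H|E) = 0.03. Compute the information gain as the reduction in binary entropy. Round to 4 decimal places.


H(prior) = -0.6*log2(0.6) - 0.4*log2(0.4)
= 0.971
H(post) = -0.03*log2(0.03) - 0.97*log2(0.97)
= 0.1944
IG = 0.971 - 0.1944 = 0.7766

0.7766


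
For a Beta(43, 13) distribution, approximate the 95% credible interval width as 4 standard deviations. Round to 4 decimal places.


Variance of Beta(a,b) = ab / ((a+b)^2 * (a+b+1))
= 43*13 / ((56)^2 * 57)
= 0.0031
SD = sqrt(0.0031) = 0.0559
Width = 4 * SD = 0.2237

0.2237


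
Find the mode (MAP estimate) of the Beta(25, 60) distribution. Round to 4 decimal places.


For Beta(a,b) with a,b > 1:
Mode = (a-1)/(a+b-2) = (25-1)/(85-2)
= 24/83 = 0.2892

0.2892


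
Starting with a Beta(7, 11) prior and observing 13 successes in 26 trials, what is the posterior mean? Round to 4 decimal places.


Posterior parameters: alpha = 7 + 13 = 20
beta = 11 + 13 = 24
Posterior mean = alpha / (alpha + beta) = 20 / 44
= 0.4545

0.4545


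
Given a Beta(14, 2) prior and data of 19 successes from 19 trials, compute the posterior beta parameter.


Number of failures = 19 - 19 = 0
Posterior beta = 2 + 0 = 2

2


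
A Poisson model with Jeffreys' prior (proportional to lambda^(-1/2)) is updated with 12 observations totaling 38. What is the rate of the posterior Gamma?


Posterior = Gamma(0.5 + S, n)
= Gamma(0.5 + 38, 12)
Posterior rate = 0 + n = 12

12.0


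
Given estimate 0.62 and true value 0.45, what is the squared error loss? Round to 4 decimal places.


Squared error = (estimate - true)^2
Difference = 0.17
Loss = 0.17^2 = 0.0289

0.0289


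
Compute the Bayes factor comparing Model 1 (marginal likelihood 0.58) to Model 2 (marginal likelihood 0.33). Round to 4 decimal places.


BF12 = marginal likelihood of M1 / marginal likelihood of M2
= 0.58/0.33
= 1.7576

1.7576


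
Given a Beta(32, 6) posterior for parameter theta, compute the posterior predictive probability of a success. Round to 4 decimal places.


For a Beta-Bernoulli model, the predictive probability is the mean:
P(success) = 32/(32+6) = 32/38 = 0.8421

0.8421


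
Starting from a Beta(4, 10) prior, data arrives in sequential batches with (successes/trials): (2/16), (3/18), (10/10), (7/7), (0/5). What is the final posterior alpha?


In sequential Bayesian updating, we sum all successes.
Total successes = 22
Final alpha = 4 + 22 = 26

26


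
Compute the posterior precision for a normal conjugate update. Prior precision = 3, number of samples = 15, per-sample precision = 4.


tau_post = tau_0 + n * tau
= 3 + 15 * 4 = 63

63


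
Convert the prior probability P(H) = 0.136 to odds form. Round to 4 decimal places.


P(not H) = 1 - 0.136 = 0.864
Odds = 0.136 / 0.864 = 0.1574

0.1574


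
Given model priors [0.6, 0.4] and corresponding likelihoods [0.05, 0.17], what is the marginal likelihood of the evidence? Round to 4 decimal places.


P(E) = sum_i P(M_i) P(E|M_i)
= 0.03 + 0.068
= 0.098

0.098


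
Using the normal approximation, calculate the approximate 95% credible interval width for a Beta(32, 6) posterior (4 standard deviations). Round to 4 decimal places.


Var(Beta) = 32*6/(38^2 * 39) = 0.0034
SD = 0.0584
Width ~ 4*SD = 0.2336

0.2336


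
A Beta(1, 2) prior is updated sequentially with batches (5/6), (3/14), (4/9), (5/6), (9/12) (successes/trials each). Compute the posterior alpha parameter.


Sequential conjugate updating is equivalent to a single batch update.
Total successes across all batches = 26
alpha_posterior = alpha_prior + total_successes = 1 + 26
= 27

27


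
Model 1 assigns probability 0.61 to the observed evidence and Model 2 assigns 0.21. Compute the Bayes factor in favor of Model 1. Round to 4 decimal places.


BF = P(data|M1) / P(data|M2)
= 0.61 / 0.21 = 2.9048

2.9048


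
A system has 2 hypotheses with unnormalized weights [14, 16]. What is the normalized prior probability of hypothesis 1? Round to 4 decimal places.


The normalized prior is the weight divided by the total.
Total weight = 30
P(H1) = 14 / 30 = 0.4667

0.4667


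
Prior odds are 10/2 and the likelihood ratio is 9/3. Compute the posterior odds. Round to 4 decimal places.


Posterior odds = prior odds * likelihood ratio
= (10/2) * (9/3)
= 90 / 6
= 15.0

15.0


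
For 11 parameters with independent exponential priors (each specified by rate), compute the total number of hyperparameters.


A exponential prior has 1 hyperparameter per parameter.
Total = 11 * 1 = 11

11


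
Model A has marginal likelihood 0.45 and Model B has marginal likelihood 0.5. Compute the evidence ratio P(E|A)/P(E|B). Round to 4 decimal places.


Evidence ratio = P(E|A) / P(E|B)
= 0.45 / 0.5
= 0.9

0.9


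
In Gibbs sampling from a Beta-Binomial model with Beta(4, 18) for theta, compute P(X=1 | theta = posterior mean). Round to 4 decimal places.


Posterior mean = alpha/(alpha+beta) = 4/22 = 0.1818
P(X=1|theta=mean) = theta = 0.1818

0.1818


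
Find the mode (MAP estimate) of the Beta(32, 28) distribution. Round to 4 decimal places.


For Beta(a,b) with a,b > 1:
Mode = (a-1)/(a+b-2) = (32-1)/(60-2)
= 31/58 = 0.5345

0.5345


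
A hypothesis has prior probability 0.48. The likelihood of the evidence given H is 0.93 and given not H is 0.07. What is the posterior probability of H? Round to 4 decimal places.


Using Bayes' theorem:
P(E) = 0.48 * 0.93 + 0.52 * 0.07
P(E) = 0.4828
P(H|E) = (0.48 * 0.93) / 0.4828 = 0.9246

0.9246


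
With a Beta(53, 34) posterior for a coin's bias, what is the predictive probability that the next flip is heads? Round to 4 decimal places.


The predictive probability equals the posterior mean.
P(next = heads) = alpha / (alpha + beta)
= 53 / 87 = 0.6092

0.6092


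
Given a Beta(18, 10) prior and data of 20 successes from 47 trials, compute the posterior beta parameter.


Number of failures = 47 - 20 = 27
Posterior beta = 10 + 27 = 37

37


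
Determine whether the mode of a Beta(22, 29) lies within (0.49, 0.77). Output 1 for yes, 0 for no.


First find the mode: (a-1)/(a+b-2) = 0.4286
Is 0.4286 in (0.49, 0.77)? 0

0


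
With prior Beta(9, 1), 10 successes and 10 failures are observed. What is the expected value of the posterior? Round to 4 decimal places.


Posterior = Beta(19, 11)
E[theta] = alpha/(alpha+beta)
= 19/30 = 0.6333

0.6333


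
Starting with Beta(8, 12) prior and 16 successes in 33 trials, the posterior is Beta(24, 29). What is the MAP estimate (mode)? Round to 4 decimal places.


The mode of Beta(a, b) when a > 1 and b > 1 is (a-1)/(a+b-2)
= (24 - 1) / (24 + 29 - 2)
= 23 / 51
= 0.451

0.451


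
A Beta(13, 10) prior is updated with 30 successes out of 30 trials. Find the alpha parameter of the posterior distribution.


In the Beta-Binomial conjugate update:
alpha_post = alpha_prior + successes
= 13 + 30
= 43

43


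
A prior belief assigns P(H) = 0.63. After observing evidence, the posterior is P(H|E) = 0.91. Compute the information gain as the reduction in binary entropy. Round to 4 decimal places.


H(prior) = -0.63*log2(0.63) - 0.37*log2(0.37)
= 0.9507
H(post) = -0.91*log2(0.91) - 0.09*log2(0.09)
= 0.4365
IG = 0.9507 - 0.4365 = 0.5142

0.5142


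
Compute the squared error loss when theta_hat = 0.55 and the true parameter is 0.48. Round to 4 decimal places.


L = (theta_hat - theta_true)^2
= (0.55 - 0.48)^2
= 0.07^2 = 0.0049

0.0049


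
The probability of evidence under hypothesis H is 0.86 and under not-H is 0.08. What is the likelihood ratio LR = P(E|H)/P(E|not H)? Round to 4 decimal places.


LR = 0.86 / 0.08
= 10.75

10.75


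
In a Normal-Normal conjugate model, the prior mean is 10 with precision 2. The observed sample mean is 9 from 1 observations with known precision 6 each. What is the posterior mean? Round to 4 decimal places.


Posterior precision = tau0 + n*tau = 2 + 1*6 = 8
Posterior mean = (tau0*mu0 + n*tau*xbar) / posterior_precision
= (2*10 + 1*6*9) / 8
= 74 / 8 = 9.25

9.25


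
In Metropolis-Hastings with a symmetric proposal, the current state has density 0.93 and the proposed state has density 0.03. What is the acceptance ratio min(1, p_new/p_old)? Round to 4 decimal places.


Ratio = p_new / p_old = 0.03 / 0.93 = 0.0323
Acceptance = min(1, 0.0323) = 0.0323

0.0323


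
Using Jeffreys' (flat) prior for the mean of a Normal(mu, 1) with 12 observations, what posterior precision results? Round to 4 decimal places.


Flat prior means prior precision is 0.
Posterior precision = n / sigma^2 = 12/1 = 12.0

12.0


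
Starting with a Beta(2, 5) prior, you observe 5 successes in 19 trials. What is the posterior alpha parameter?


For a Beta-Binomial conjugate model:
Posterior alpha = prior alpha + number of successes
= 2 + 5 = 7

7


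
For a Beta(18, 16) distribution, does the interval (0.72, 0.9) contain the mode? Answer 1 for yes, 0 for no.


Mode of Beta(a,b) = (a-1)/(a+b-2)
= (18-1)/(18+16-2) = 0.5312
Check: 0.72 <= 0.5312 <= 0.9?
Result: 0

0


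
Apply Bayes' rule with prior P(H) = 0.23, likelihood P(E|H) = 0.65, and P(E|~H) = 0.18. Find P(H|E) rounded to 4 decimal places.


Step 1: Compute marginal P(E) = P(E|H)P(H) + P(E|~H)P(~H)
= 0.65*0.23 + 0.18*0.77 = 0.2881
Step 2: P(H|E) = P(E|H)P(H)/P(E) = 0.1495/0.2881
= 0.5189

0.5189


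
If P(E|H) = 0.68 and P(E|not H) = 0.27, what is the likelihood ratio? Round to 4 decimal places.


Likelihood ratio = P(E|H) / P(E|not H)
= 0.68 / 0.27
= 2.5185

2.5185


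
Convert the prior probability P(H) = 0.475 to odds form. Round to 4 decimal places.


P(not H) = 1 - 0.475 = 0.525
Odds = 0.475 / 0.525 = 0.9048

0.9048


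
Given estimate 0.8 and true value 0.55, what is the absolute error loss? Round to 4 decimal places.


Absolute error = |estimate - true|
= |0.25| = 0.25

0.25


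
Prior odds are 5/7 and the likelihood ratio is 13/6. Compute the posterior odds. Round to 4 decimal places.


Posterior odds = prior odds * likelihood ratio
= (5/7) * (13/6)
= 65 / 42
= 1.5476

1.5476


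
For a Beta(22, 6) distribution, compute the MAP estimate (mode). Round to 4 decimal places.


MAP = mode = (a-1)/(a+b-2)
= (22-1)/(22+6-2)
= 21/26 = 0.8077

0.8077


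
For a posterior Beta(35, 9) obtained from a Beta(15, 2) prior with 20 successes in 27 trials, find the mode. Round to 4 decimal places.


Mode = (alpha - 1) / (alpha + beta - 2)
= 34 / 42
= 0.8095

0.8095


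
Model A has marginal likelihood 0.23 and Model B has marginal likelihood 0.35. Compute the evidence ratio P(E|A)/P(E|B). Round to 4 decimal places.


Evidence ratio = P(E|A) / P(E|B)
= 0.23 / 0.35
= 0.6571

0.6571


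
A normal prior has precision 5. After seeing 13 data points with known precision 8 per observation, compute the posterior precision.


In the conjugate normal model, precisions add:
tau_posterior = tau_prior + n * tau_data
= 5 + 13*8 = 109

109


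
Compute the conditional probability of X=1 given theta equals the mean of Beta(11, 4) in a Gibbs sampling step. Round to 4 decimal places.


Mean of Beta(11, 4) = 0.7333
P(X=1 | theta=0.7333) = 0.7333

0.7333


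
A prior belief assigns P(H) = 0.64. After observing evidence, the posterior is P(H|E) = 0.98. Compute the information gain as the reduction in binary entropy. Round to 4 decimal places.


H(prior) = -0.64*log2(0.64) - 0.36*log2(0.36)
= 0.9427
H(post) = -0.98*log2(0.98) - 0.02*log2(0.02)
= 0.1414
IG = 0.9427 - 0.1414 = 0.8012

0.8012


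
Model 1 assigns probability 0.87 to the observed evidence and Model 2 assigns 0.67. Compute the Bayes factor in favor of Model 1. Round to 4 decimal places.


BF = P(data|M1) / P(data|M2)
= 0.87 / 0.67 = 1.2985

1.2985


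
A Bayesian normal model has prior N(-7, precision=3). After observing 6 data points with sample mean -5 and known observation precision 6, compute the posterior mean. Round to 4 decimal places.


Posterior mean = (prior_precision * prior_mean + n * data_precision * data_mean) / (prior_precision + n * data_precision)
Numerator = 3*-7 + 6*6*-5 = -201
Denominator = 3 + 6*6 = 39
Posterior mean = -5.1538

-5.1538


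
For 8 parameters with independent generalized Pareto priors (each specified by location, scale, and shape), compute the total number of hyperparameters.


A generalized Pareto prior has 3 hyperparameters per parameter.
Total = 8 * 3 = 24

24


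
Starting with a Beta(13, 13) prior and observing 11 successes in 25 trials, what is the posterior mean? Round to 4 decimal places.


Posterior parameters: alpha = 13 + 11 = 24
beta = 13 + 14 = 27
Posterior mean = alpha / (alpha + beta) = 24 / 51
= 0.4706

0.4706


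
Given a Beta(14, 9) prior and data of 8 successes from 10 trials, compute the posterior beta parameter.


Number of failures = 10 - 8 = 2
Posterior beta = 9 + 2 = 11

11


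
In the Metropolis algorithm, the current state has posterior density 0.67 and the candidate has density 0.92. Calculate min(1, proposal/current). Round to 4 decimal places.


Ratio = 0.92/0.67 = 1.3731
Acceptance probability = min(1, 1.3731)
= 1.0

1.0


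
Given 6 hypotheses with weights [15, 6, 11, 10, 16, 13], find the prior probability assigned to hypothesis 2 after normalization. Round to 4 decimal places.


To normalize, divide each weight by the sum of all weights.
Sum = 71
Prior(H2) = 6/71 = 0.0845

0.0845


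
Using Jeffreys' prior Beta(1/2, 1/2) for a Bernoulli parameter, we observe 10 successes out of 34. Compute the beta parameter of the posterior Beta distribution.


Conjugate update: Beta(0.5 + k, 0.5 + n - k).
k = 10, n - k = 24
Posterior beta = 0.5 + (n - k) = 0.5 + 24 = 24.5

24.5


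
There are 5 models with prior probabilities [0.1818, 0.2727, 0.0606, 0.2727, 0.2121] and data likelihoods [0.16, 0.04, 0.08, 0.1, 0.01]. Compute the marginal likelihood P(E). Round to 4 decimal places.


P(E) = sum over models of P(M_i) * P(E|M_i)
= 0.1818*0.16 + 0.2727*0.04 + 0.0606*0.08 + 0.2727*0.1 + 0.2121*0.01
= 0.0742

0.0742


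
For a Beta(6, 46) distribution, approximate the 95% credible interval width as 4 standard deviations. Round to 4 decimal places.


Variance of Beta(a,b) = ab / ((a+b)^2 * (a+b+1))
= 6*46 / ((52)^2 * 53)
= 0.0019
SD = sqrt(0.0019) = 0.0439
Width = 4 * SD = 0.1755

0.1755


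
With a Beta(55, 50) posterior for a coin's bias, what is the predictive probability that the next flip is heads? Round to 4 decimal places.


The predictive probability equals the posterior mean.
P(next = heads) = alpha / (alpha + beta)
= 55 / 105 = 0.5238

0.5238


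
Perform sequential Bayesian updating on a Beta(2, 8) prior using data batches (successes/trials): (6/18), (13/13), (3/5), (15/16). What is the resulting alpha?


Accumulate successes: 37
Posterior alpha = prior alpha + sum of successes
= 2 + 37 = 39

39


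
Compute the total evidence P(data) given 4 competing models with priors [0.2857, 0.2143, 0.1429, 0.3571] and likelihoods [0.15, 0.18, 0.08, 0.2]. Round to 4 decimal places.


Marginal likelihood = sum P(model_i) * P(data|model_i)
Model 1: 0.2857 * 0.15 = 0.0429
Model 2: 0.2143 * 0.18 = 0.0386
Model 3: 0.1429 * 0.08 = 0.0114
Model 4: 0.3571 * 0.2 = 0.0714
Total = 0.1643

0.1643


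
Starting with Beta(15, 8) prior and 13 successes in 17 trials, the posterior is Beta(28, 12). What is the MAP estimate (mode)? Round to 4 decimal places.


The mode of Beta(a, b) when a > 1 and b > 1 is (a-1)/(a+b-2)
= (28 - 1) / (28 + 12 - 2)
= 27 / 38
= 0.7105

0.7105


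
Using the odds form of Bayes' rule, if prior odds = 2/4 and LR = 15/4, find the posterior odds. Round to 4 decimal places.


Bayes' rule in odds form: posterior odds = prior odds * LR
= (2 * 15) / (4 * 4)
= 30/16 = 1.875

1.875


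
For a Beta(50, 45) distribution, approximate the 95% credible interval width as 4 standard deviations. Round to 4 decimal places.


Variance of Beta(a,b) = ab / ((a+b)^2 * (a+b+1))
= 50*45 / ((95)^2 * 96)
= 0.0026
SD = sqrt(0.0026) = 0.051
Width = 4 * SD = 0.2038

0.2038


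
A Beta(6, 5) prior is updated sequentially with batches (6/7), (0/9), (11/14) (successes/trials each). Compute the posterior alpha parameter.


Sequential conjugate updating is equivalent to a single batch update.
Total successes across all batches = 17
alpha_posterior = alpha_prior + total_successes = 6 + 17
= 23

23


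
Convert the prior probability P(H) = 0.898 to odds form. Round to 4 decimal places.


P(not H) = 1 - 0.898 = 0.102
Odds = 0.898 / 0.102 = 8.8039

8.8039


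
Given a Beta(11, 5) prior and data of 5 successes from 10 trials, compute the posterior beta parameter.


Number of failures = 10 - 5 = 5
Posterior beta = 5 + 5 = 10

10


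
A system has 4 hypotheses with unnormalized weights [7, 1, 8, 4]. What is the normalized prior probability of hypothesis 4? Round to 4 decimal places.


The normalized prior is the weight divided by the total.
Total weight = 20
P(H4) = 4 / 20 = 0.2

0.2


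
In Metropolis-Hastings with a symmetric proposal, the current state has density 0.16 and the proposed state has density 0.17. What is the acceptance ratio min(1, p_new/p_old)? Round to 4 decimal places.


Ratio = p_new / p_old = 0.17 / 0.16 = 1.0625
Acceptance = min(1, 1.0625) = 1.0

1.0


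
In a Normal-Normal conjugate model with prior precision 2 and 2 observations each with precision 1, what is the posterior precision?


Posterior precision = prior precision + n * observation precision
= 2 + 2 * 1
= 2 + 2 = 4

4


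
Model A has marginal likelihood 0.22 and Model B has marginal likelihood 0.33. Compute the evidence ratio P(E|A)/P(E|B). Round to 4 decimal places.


Evidence ratio = P(E|A) / P(E|B)
= 0.22 / 0.33
= 0.6667

0.6667


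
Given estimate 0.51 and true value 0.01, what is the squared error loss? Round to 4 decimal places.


Squared error = (estimate - true)^2
Difference = 0.5
Loss = 0.5^2 = 0.25

0.25


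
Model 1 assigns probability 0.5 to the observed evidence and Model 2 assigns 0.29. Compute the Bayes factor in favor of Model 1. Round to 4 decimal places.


BF = P(data|M1) / P(data|M2)
= 0.5 / 0.29 = 1.7241

1.7241


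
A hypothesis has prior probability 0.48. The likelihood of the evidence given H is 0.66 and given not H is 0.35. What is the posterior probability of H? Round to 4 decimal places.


Using Bayes' theorem:
P(E) = 0.48 * 0.66 + 0.52 * 0.35
P(E) = 0.4988
P(H|E) = (0.48 * 0.66) / 0.4988 = 0.6351

0.6351


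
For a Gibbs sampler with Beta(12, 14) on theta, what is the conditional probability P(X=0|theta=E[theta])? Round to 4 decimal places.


E[theta] = 12/(12+14) = 0.4615
P(X=0|theta) = 1 - theta = 0.5385

0.5385


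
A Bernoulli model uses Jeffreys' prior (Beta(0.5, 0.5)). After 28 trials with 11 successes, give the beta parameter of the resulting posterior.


Posterior = Beta(prior_alpha + successes, prior_beta + failures)
= Beta(0.5 + 11, 0.5 + 17)
Posterior beta = 0.5 + (n - k) = 0.5 + 17 = 17.5

17.5


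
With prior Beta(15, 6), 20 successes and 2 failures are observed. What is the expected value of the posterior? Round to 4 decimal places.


Posterior = Beta(35, 8)
E[theta] = alpha/(alpha+beta)
= 35/43 = 0.814

0.814


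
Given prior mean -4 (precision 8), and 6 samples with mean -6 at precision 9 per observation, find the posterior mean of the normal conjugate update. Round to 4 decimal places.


The posterior mean is a precision-weighted average of prior and data.
Post. prec. = 8 + 54 = 62
Post. mean = (-32 + -324)/62 = -356/62 = -5.7419

-5.7419


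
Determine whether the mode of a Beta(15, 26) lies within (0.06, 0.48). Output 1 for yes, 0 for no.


First find the mode: (a-1)/(a+b-2) = 0.359
Is 0.359 in (0.06, 0.48)? 1

1


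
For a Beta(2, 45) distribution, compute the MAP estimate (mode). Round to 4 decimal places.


MAP = mode = (a-1)/(a+b-2)
= (2-1)/(2+45-2)
= 1/45 = 0.0222

0.0222


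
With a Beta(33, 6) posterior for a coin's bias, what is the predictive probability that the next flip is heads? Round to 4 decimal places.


The predictive probability equals the posterior mean.
P(next = heads) = alpha / (alpha + beta)
= 33 / 39 = 0.8462

0.8462


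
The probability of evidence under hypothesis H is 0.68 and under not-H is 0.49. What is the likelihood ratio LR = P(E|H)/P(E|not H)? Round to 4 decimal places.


LR = 0.68 / 0.49
= 1.3878

1.3878


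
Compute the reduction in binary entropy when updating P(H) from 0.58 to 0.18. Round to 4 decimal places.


H_before = -p*log2(p) - (1-p)*log2(1-p) for p=0.58: 0.9815
H_after for p=0.18: 0.6801
Reduction = 0.9815 - 0.6801 = 0.3014

0.3014


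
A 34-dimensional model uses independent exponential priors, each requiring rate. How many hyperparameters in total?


Per parameter: 1 (rate).
Total = 34 * 1 = 34

34


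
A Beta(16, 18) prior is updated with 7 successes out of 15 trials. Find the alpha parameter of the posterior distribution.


In the Beta-Binomial conjugate update:
alpha_post = alpha_prior + successes
= 16 + 7
= 23

23


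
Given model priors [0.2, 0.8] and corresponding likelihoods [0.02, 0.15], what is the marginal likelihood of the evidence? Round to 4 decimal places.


P(E) = sum_i P(M_i) P(E|M_i)
= 0.004 + 0.12
= 0.124

0.124


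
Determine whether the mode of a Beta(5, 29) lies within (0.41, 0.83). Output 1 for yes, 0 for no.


First find the mode: (a-1)/(a+b-2) = 0.125
Is 0.125 in (0.41, 0.83)? 0

0


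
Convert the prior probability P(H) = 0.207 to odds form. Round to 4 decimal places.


P(not H) = 1 - 0.207 = 0.793
Odds = 0.207 / 0.793 = 0.261

0.261


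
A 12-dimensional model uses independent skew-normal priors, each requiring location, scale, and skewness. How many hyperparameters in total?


Per parameter: 3 (location, scale, and skewness).
Total = 12 * 3 = 36

36


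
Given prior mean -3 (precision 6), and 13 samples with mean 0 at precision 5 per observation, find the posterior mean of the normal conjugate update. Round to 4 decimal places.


The posterior mean is a precision-weighted average of prior and data.
Post. prec. = 6 + 65 = 71
Post. mean = (-18 + 0)/71 = -18/71 = -0.2535

-0.2535


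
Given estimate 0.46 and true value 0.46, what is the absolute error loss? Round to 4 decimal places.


Absolute error = |estimate - true|
= |0.0| = 0.0

0.0


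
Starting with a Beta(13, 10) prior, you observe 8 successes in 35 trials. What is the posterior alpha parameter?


For a Beta-Binomial conjugate model:
Posterior alpha = prior alpha + number of successes
= 13 + 8 = 21

21


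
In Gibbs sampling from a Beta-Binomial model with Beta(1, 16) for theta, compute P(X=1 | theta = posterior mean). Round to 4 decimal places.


Posterior mean = alpha/(alpha+beta) = 1/17 = 0.0588
P(X=1|theta=mean) = theta = 0.0588

0.0588


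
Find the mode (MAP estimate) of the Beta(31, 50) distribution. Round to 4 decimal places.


For Beta(a,b) with a,b > 1:
Mode = (a-1)/(a+b-2) = (31-1)/(81-2)
= 30/79 = 0.3797

0.3797


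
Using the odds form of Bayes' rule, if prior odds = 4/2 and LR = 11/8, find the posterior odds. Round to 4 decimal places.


Bayes' rule in odds form: posterior odds = prior odds * LR
= (4 * 11) / (2 * 8)
= 44/16 = 2.75

2.75


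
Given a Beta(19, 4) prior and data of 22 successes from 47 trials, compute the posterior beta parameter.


Number of failures = 47 - 22 = 25
Posterior beta = 4 + 25 = 29

29


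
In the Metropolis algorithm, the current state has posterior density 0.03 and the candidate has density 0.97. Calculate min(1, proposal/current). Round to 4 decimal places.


Ratio = 0.97/0.03 = 32.3333
Acceptance probability = min(1, 32.3333)
= 1.0

1.0


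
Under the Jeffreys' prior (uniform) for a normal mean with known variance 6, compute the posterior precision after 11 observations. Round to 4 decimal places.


Prior precision = 0 (flat prior).
Post. prec. = 0 + n/var = 11/6 = 1.8333

1.8333


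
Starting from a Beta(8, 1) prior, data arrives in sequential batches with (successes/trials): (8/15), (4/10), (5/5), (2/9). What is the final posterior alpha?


In sequential Bayesian updating, we sum all successes.
Total successes = 19
Final alpha = 8 + 19 = 27

27


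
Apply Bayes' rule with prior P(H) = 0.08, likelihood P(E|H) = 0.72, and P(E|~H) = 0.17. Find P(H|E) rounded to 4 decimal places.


Step 1: Compute marginal P(E) = P(E|H)P(H) + P(E|~H)P(~H)
= 0.72*0.08 + 0.17*0.92 = 0.214
Step 2: P(H|E) = P(E|H)P(H)/P(E) = 0.0576/0.214
= 0.2692

0.2692


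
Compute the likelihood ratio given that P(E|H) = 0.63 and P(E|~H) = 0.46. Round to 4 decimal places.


LR = P(E|H) / P(E|~H)
= 0.63 / 0.46 = 1.3696

1.3696


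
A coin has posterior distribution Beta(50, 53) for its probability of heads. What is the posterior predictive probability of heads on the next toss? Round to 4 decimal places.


Posterior predictive = E[theta] = alpha/(alpha+beta)
= 50/103
= 0.4854

0.4854


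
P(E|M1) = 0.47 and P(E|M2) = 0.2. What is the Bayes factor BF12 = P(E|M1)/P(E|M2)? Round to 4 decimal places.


Bayes factor BF12 = P(E|M1) / P(E|M2)
= 0.47 / 0.2
= 2.35

2.35


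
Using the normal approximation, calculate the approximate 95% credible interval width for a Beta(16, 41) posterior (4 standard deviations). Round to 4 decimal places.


Var(Beta) = 16*41/(57^2 * 58) = 0.0035
SD = 0.059
Width ~ 4*SD = 0.236

0.236


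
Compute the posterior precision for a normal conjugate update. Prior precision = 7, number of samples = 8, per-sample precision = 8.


tau_post = tau_0 + n * tau
= 7 + 8 * 8 = 71

71


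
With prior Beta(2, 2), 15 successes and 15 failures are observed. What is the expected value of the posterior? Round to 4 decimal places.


Posterior = Beta(17, 17)
E[theta] = alpha/(alpha+beta)
= 17/34 = 0.5

0.5


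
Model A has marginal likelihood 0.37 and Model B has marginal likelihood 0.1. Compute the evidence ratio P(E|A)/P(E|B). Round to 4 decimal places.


Evidence ratio = P(E|A) / P(E|B)
= 0.37 / 0.1
= 3.7

3.7


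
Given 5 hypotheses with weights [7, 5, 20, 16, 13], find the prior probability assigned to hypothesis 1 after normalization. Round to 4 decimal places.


To normalize, divide each weight by the sum of all weights.
Sum = 61
Prior(H1) = 7/61 = 0.1148

0.1148


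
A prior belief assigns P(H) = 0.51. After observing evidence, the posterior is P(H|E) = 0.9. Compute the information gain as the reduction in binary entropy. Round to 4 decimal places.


H(prior) = -0.51*log2(0.51) - 0.49*log2(0.49)
= 0.9997
H(post) = -0.9*log2(0.9) - 0.1*log2(0.1)
= 0.469
IG = 0.9997 - 0.469 = 0.5307

0.5307


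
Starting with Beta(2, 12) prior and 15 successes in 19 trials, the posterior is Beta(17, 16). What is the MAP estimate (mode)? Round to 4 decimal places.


The mode of Beta(a, b) when a > 1 and b > 1 is (a-1)/(a+b-2)
= (17 - 1) / (17 + 16 - 2)
= 16 / 31
= 0.5161

0.5161


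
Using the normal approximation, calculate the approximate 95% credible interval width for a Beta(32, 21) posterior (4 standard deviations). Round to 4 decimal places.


Var(Beta) = 32*21/(53^2 * 54) = 0.0044
SD = 0.0666
Width ~ 4*SD = 0.2662

0.2662


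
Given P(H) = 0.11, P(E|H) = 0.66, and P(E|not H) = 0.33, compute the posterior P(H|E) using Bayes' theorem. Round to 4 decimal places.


By Bayes' theorem: P(H|E) = P(E|H)*P(H) / P(E)
P(E) = P(E|H)*P(H) + P(E|not H)*P(not H)
P(E) = 0.66*0.11 + 0.33*0.89 = 0.3663
P(H|E) = 0.66*0.11 / 0.3663 = 0.1982

0.1982


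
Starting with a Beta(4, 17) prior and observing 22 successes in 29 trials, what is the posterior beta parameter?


Posterior beta = prior beta + failures
Failures = 29 - 22 = 7
beta_post = 17 + 7 = 24

24


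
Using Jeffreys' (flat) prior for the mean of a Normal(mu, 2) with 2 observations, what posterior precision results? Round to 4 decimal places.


Flat prior means prior precision is 0.
Posterior precision = n / sigma^2 = 2/2 = 1.0

1.0


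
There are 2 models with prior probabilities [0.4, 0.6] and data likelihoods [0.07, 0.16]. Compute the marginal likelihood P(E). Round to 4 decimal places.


P(E) = sum over models of P(M_i) * P(E|M_i)
= 0.4*0.07 + 0.6*0.16
= 0.124

0.124


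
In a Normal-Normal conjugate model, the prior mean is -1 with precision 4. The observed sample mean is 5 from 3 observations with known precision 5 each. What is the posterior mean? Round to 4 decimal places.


Posterior precision = tau0 + n*tau = 4 + 3*5 = 19
Posterior mean = (tau0*mu0 + n*tau*xbar) / posterior_precision
= (4*-1 + 3*5*5) / 19
= 71 / 19 = 3.7368

3.7368


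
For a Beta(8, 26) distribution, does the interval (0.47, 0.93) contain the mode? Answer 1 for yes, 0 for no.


Mode of Beta(a,b) = (a-1)/(a+b-2)
= (8-1)/(8+26-2) = 0.2188
Check: 0.47 <= 0.2188 <= 0.93?
Result: 0

0


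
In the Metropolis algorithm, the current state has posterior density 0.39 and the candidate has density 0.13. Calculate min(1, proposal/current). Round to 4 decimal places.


Ratio = 0.13/0.39 = 0.3333
Acceptance probability = min(1, 0.3333)
= 0.3333

0.3333


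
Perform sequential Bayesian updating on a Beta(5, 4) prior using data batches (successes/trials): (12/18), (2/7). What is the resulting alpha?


Accumulate successes: 14
Posterior alpha = prior alpha + sum of successes
= 5 + 14 = 19

19


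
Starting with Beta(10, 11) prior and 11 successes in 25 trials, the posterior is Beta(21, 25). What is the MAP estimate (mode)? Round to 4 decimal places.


The mode of Beta(a, b) when a > 1 and b > 1 is (a-1)/(a+b-2)
= (21 - 1) / (21 + 25 - 2)
= 20 / 44
= 0.4545

0.4545


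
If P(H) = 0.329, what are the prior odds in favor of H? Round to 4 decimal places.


Prior odds = P(H) / (1 - P(H))
= 0.329 / 0.671
= 0.4903

0.4903


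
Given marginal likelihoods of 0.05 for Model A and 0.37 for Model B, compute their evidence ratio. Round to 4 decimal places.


Ratio = ML(A) / ML(B) = 0.05/0.37
= 0.1351

0.1351


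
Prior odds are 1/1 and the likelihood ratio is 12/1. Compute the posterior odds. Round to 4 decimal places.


Posterior odds = prior odds * likelihood ratio
= (1/1) * (12/1)
= 12 / 1
= 12.0

12.0


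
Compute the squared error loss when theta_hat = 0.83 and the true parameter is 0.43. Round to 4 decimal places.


L = (theta_hat - theta_true)^2
= (0.83 - 0.43)^2
= 0.4^2 = 0.16

0.16


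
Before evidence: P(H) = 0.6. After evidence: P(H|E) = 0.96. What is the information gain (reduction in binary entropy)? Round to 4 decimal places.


Prior entropy = 0.971
Posterior entropy = 0.2423
Information gain = 0.971 - 0.2423 = 0.7287

0.7287


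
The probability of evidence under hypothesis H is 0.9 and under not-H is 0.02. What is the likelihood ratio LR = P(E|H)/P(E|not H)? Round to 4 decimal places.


LR = 0.9 / 0.02
= 45.0

45.0


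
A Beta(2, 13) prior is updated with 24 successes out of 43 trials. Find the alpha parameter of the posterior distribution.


In the Beta-Binomial conjugate update:
alpha_post = alpha_prior + successes
= 2 + 24
= 26

26


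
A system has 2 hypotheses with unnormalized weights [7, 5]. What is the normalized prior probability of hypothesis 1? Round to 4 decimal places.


The normalized prior is the weight divided by the total.
Total weight = 12
P(H1) = 7 / 12 = 0.5833

0.5833


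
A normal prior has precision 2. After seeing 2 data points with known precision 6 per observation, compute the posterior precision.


In the conjugate normal model, precisions add:
tau_posterior = tau_prior + n * tau_data
= 2 + 2*6 = 14

14
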